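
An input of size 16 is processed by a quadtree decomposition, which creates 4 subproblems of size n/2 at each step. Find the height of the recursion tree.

For divide and conquer with division factor 2:

Problem sizes at each level:
Level 0: 16
Level 1: 8
Level 2: 4
Level 3: 2
Level 4: 1

The root is level 0 and the size-1 base case is level 4 (the tree spans levels 0 through 4, i.e. 5 levels counting the root), so the depth is the number of divisions: log_2(16) = 4

The recursion tree depth is log_2(16) = 4. At each level, the problem size is divided by 2, so it takes 4 divisions to reduce to a base case of size 1. The algorithm makes 4 recursive calls at each level.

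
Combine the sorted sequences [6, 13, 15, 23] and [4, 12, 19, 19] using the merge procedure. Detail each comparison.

Merging process:

Compare 6 vs 4: take 4 from right. Merged: [4]
Compare 6 vs 12: take 6 from left. Merged: [4, 6]
Compare 13 vs 12: take 12 from right. Merged: [4, 6, 12]
Compare 13 vs 19: take 13 from left. Merged: [4, 6, 12, 13]
Compare 15 vs 19: take 15 from left. Merged: [4, 6, 12, 13, 15]
Compare 23 vs 19: take 19 from right. Merged: [4, 6, 12, 13, 15, 19]
Compare 23 vs 19: take 19 from right. Merged: [4, 6, 12, 13, 15, 19, 19]
Append remaining from left: [23]. Merged: [4, 6, 12, 13, 15, 19, 19, 23]

Final merged array: [4, 6, 12, 13, 15, 19, 19, 23]
Total comparisons: 7

The merged array is [4, 6, 12, 13, 15, 19, 19, 23], requiring 7 comparisons. The merge step runs in O(n) time where n is the total number of elements.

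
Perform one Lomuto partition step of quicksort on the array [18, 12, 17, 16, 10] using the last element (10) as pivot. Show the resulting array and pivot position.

Lomuto partition with pivot = 10:

Initial array: [18, 12, 17, 16, 10]

arr[0]=18 > 10: no swap
arr[1]=12 > 10: no swap
arr[2]=17 > 10: no swap
arr[3]=16 > 10: no swap

Place pivot at position 0: [10, 12, 17, 16, 18]
Pivot position: 0

After partitioning with pivot 10, the array becomes [10, 12, 17, 16, 18]. The pivot is placed at index 0. All elements to the left of the pivot are <= 10, and all elements to the right are > 10.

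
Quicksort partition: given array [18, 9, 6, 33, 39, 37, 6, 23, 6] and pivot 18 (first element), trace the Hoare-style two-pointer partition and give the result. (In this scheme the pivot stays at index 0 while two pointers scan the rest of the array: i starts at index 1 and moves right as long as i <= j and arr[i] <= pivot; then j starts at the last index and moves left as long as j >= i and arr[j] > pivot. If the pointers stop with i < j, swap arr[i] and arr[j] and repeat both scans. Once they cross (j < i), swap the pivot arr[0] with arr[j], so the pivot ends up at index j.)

Hoare-style two-pointer partition with pivot = 18:

Initial array: [18, 9, 6, 33, 39, 37, 6, 23, 6]

Pointers start at i = 1, j = 8.
i stops at index 3 (arr[3]=33 > 18), j stops at index 8 (arr[8]=6 <= 18): swap arr[3] and arr[8], array becomes [18, 9, 6, 6, 39, 37, 6, 23, 33]
i stops at index 4 (arr[4]=39 > 18), j stops at index 6 (arr[6]=6 <= 18): swap arr[4] and arr[6], array becomes [18, 9, 6, 6, 6, 37, 39, 23, 33]
i ends at 5, j ends at 4: the pointers have crossed (j < i), so scanning stops.

Swap pivot arr[0] with arr[4] to place pivot at position 4: [6, 9, 6, 6, 18, 37, 39, 23, 33]
Pivot position: 4

After partitioning with pivot 18, the array becomes [6, 9, 6, 6, 18, 37, 39, 23, 33]. The pivot is placed at index 4. All elements to the left of the pivot are <= 18, and all elements to the right are > 18.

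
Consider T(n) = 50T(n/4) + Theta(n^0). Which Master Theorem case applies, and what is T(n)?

Master Theorem for T(n) = 50T(n/4) + O(n^0):

a = 50, b = 4, c = 0
log_b(a) = log_4(50) = 2.8219

Case 1: c = 0 < log_4(50) = 2.8219
T(n) = O(n^(log_4 50))

For T(n) = 50T(n/4) + O(n^0): log_4(50) = 2.8219. This is Case 1 of the Master Theorem (c < log_b(a), work dominated by leaves), giving O(n^(log_4 50)).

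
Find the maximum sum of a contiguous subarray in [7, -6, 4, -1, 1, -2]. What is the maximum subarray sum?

Using Kadane's algorithm on [7, -6, 4, -1, 1, -2]:

Scanning through the array:
Position 1 (value -6): max_ending_here = 1, max_so_far = 7
Position 2 (value 4): max_ending_here = 5, max_so_far = 7
Position 3 (value -1): max_ending_here = 4, max_so_far = 7
Position 4 (value 1): max_ending_here = 5, max_so_far = 7
Position 5 (value -2): max_ending_here = 3, max_so_far = 7

Maximum subarray: [7]
Maximum sum: 7

The maximum subarray is [7] with sum 7. This subarray runs from index 0 to index 0.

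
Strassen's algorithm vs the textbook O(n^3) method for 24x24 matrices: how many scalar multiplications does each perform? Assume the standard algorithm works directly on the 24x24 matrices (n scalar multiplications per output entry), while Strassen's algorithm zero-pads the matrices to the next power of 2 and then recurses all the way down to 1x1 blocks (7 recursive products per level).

Matrix multiplication for 24x24 matrices:

Strassen's algorithm requires power-of-2 dimensions. Pad 24x24 to 32x32 (next power of 2).

Standard algorithm: 24^3 = 13824 multiplications
Strassen's algorithm: 7^(log2(32)) = 7^5 = 16807 multiplications
Difference: 13824 - 16807 = -2983 (Strassen uses MORE here due to padding overhead — for small or just-over-power-of-2 n, padding can outweigh the per-level savings)

Standard: 13824 multiplications (24^3). Strassen: 16807 multiplications (7^5, after padding to 32x32). Strassen reduces 8 recursive multiplications to 7 at each level.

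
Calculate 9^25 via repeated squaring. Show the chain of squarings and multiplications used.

Computing 9^25 by squaring (build up from 9^1; each line after the first costs one multiplication):

9^1 = 9
9^2 = (9^1)^2 = 9^2 = 81
9^3 = 9 * 9^2 = 9 * 81 = 729
9^6 = (9^3)^2 = 729^2 = 531441
9^12 = (9^6)^2 = 531441^2 = 282429536481
9^24 = (9^12)^2 = 282429536481^2 = 79766443076872509863361
9^25 = 9 * 9^24 = 9 * 79766443076872509863361 = 717897987691852588770249

Result: 717897987691852588770249
Multiplications needed: 6 (6 lines after 9^1)

9^25 = 717897987691852588770249. Using exponentiation by squaring, this requires 6 multiplications. The key idea: if the exponent is even, square the half-power; if odd, multiply by the base once.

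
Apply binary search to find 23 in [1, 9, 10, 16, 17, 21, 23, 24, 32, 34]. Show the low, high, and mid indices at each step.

Binary search for 23 in [1, 9, 10, 16, 17, 21, 23, 24, 32, 34]:

lo=0, hi=9, mid=4, arr[mid]=17 -> 17 < 23, search right half
lo=5, hi=9, mid=7, arr[mid]=24 -> 24 > 23, search left half
lo=5, hi=6, mid=5, arr[mid]=21 -> 21 < 23, search right half
lo=6, hi=6, mid=6, arr[mid]=23 -> Found target at index 6!

Binary search finds 23 at index 6 after 4 comparisons. The search repeatedly halves the search space by comparing with the middle element.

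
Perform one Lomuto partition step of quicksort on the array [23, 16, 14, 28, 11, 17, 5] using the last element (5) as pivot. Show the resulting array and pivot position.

Lomuto partition with pivot = 5:

Initial array: [23, 16, 14, 28, 11, 17, 5]

arr[0]=23 > 5: no swap
arr[1]=16 > 5: no swap
arr[2]=14 > 5: no swap
arr[3]=28 > 5: no swap
arr[4]=11 > 5: no swap
arr[5]=17 > 5: no swap

Place pivot at position 0: [5, 16, 14, 28, 11, 17, 23]
Pivot position: 0

After partitioning with pivot 5, the array becomes [5, 16, 14, 28, 11, 17, 23]. The pivot is placed at index 0. All elements to the left of the pivot are <= 5, and all elements to the right are > 5.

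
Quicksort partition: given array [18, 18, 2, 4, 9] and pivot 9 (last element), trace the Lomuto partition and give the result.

Lomuto partition with pivot = 9:

Initial array: [18, 18, 2, 4, 9]

arr[0]=18 > 9: no swap
arr[1]=18 > 9: no swap
arr[2]=2 <= 9: swap with position 0, array becomes [2, 18, 18, 4, 9]
arr[3]=4 <= 9: swap with position 1, array becomes [2, 4, 18, 18, 9]

Place pivot at position 2: [2, 4, 9, 18, 18]
Pivot position: 2

After partitioning with pivot 9, the array becomes [2, 4, 9, 18, 18]. The pivot is placed at index 2. All elements to the left of the pivot are <= 9, and all elements to the right are > 9.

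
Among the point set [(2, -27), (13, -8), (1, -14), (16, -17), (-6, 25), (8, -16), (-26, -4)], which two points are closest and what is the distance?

Computing all pairwise distances among 7 points:

d((2, -27), (13, -8)) = 21.9545
d((2, -27), (1, -14)) = 13.0384
d((2, -27), (16, -17)) = 17.2047
d((2, -27), (-6, 25)) = 52.6118
d((2, -27), (8, -16)) = 12.53
d((2, -27), (-26, -4)) = 36.2353
d((13, -8), (1, -14)) = 13.4164
d((13, -8), (16, -17)) = 9.4868
d((13, -8), (-6, 25)) = 38.0789
d((13, -8), (8, -16)) = 9.434
d((13, -8), (-26, -4)) = 39.2046
d((1, -14), (16, -17)) = 15.2971
d((1, -14), (-6, 25)) = 39.6232
d((1, -14), (8, -16)) = 7.2801 <-- minimum
d((1, -14), (-26, -4)) = 28.7924
d((16, -17), (-6, 25)) = 47.4131
d((16, -17), (8, -16)) = 8.0623
d((16, -17), (-26, -4)) = 43.9659
d((-6, 25), (8, -16)) = 43.3244
d((-6, 25), (-26, -4)) = 35.2278
d((8, -16), (-26, -4)) = 36.0555

Closest pair: (1, -14) and (8, -16) with distance 7.2801

The closest pair is (1, -14) and (8, -16) with Euclidean distance 7.2801. For 7 points, brute-force pairwise comparison is shown above. For large n, the divide-and-conquer algorithm (sort by x, recurse on halves, check the dividing strip) achieves O(n log n).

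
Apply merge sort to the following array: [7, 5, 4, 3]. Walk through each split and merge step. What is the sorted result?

Merge sort trace:

Split: [7, 5, 4, 3] -> [7, 5] and [4, 3]
  Split: [7, 5] -> [7] and [5]
  Merge: [7] + [5] -> [5, 7]
  Split: [4, 3] -> [4] and [3]
  Merge: [4] + [3] -> [3, 4]
Merge: [5, 7] + [3, 4] -> [3, 4, 5, 7]

Final sorted array: [3, 4, 5, 7]

The merge sort proceeds by recursively splitting the array and merging sorted halves.
After all merges, the sorted array is [3, 4, 5, 7].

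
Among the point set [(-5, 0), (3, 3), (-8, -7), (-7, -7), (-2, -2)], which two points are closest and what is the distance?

Computing all pairwise distances among 5 points:

d((-5, 0), (3, 3)) = 8.544
d((-5, 0), (-8, -7)) = 7.6158
d((-5, 0), (-7, -7)) = 7.2801
d((-5, 0), (-2, -2)) = 3.6056
d((3, 3), (-8, -7)) = 14.8661
d((3, 3), (-7, -7)) = 14.1421
d((3, 3), (-2, -2)) = 7.0711
d((-8, -7), (-7, -7)) = 1.0 <-- minimum
d((-8, -7), (-2, -2)) = 7.8102
d((-7, -7), (-2, -2)) = 7.0711

Closest pair: (-8, -7) and (-7, -7) with distance 1.0

The closest pair is (-8, -7) and (-7, -7) with Euclidean distance 1.0. For 5 points, brute-force pairwise comparison is shown above. For large n, the divide-and-conquer algorithm (sort by x, recurse on halves, check the dividing strip) achieves O(n log n).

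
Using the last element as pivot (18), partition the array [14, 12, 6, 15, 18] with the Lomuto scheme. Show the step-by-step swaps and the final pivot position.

Lomuto partition with pivot = 18:

Initial array: [14, 12, 6, 15, 18]

arr[0]=14 <= 18: swap with position 0, array becomes [14, 12, 6, 15, 18]
arr[1]=12 <= 18: swap with position 1, array becomes [14, 12, 6, 15, 18]
arr[2]=6 <= 18: swap with position 2, array becomes [14, 12, 6, 15, 18]
arr[3]=15 <= 18: swap with position 3, array becomes [14, 12, 6, 15, 18]

Place pivot at position 4: [14, 12, 6, 15, 18]
Pivot position: 4

After partitioning with pivot 18, the array becomes [14, 12, 6, 15, 18]. The pivot is placed at index 4. All elements to the left of the pivot are <= 18, and all elements to the right are > 18.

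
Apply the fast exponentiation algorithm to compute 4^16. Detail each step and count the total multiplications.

Computing 4^16 by squaring (build up from 4^1; each line after the first costs one multiplication):

4^1 = 4
4^2 = (4^1)^2 = 4^2 = 16
4^4 = (4^2)^2 = 16^2 = 256
4^8 = (4^4)^2 = 256^2 = 65536
4^16 = (4^8)^2 = 65536^2 = 4294967296

Result: 4294967296
Multiplications needed: 4 (4 lines after 4^1)

4^16 = 4294967296. Using exponentiation by squaring, this requires 4 multiplications. The key idea: if the exponent is even, square the half-power; if odd, multiply by the base once.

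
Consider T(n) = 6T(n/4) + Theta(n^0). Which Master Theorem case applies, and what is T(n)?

Master Theorem for T(n) = 6T(n/4) + O(n^0):

a = 6, b = 4, c = 0
log_b(a) = log_4(6) = 1.2925

Case 1: c = 0 < log_4(6) = 1.2925
T(n) = O(n^(log_4 6))

For T(n) = 6T(n/4) + O(n^0): log_4(6) = 1.2925. This is Case 1 of the Master Theorem (c < log_b(a), work dominated by leaves), giving O(n^(log_4 6)).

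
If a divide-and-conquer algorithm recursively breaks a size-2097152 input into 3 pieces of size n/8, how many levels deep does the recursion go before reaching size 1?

For divide and conquer with division factor 8:

Problem sizes at each level:
Level 0: 2097152
Level 1: 262144
Level 2: 32768
Level 3: 4096
Level 4: 512
Level 5: 64
Level 6: 8
Level 7: 1

The root is level 0 and the size-1 base case is level 7 (the tree spans levels 0 through 7, i.e. 8 levels counting the root), so the depth is the number of divisions: log_8(2097152) = 7

The recursion tree depth is log_8(2097152) = 7. At each level, the problem size is divided by 8, so it takes 7 divisions to reduce to a base case of size 1. The algorithm makes 3 recursive calls at each level.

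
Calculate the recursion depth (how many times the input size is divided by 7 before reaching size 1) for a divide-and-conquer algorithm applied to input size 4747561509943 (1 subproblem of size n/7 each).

For divide and conquer with division factor 7:

Problem sizes at each level:
Level 0: 4747561509943
Level 1: 678223072849
Level 2: 96889010407
Level 3: 13841287201
Level 4: 1977326743
Level 5: 282475249
Level 6: 40353607
Level 7: 5764801
Level 8: 823543
Level 9: 117649
Level 10: 16807
Level 11: 2401
Level 12: 343
Level 13: 49
Level 14: 7
Level 15: 1

The root is level 0 and the size-1 base case is level 15 (the tree spans levels 0 through 15, i.e. 16 levels counting the root), so the depth is the number of divisions: log_7(4747561509943) = 15

The recursion tree depth is log_7(4747561509943) = 15. At each level, the problem size is divided by 7, so it takes 15 divisions to reduce to a base case of size 1. The algorithm makes 1 recursive call at each level.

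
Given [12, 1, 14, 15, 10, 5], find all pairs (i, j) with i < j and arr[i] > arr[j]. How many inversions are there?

Finding inversions in [12, 1, 14, 15, 10, 5]:

(0, 1): arr[0]=12 > arr[1]=1
(0, 4): arr[0]=12 > arr[4]=10
(0, 5): arr[0]=12 > arr[5]=5
(2, 4): arr[2]=14 > arr[4]=10
(2, 5): arr[2]=14 > arr[5]=5
(3, 4): arr[3]=15 > arr[4]=10
(3, 5): arr[3]=15 > arr[5]=5
(4, 5): arr[4]=10 > arr[5]=5

Total inversions: 8

The array has 8 inversion(s): (0,1), (0,4), (0,5), (2,4), (2,5), (3,4), (3,5), (4,5). Each pair (i,j) satisfies i < j and arr[i] > arr[j].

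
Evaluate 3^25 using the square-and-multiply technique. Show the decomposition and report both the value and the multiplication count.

Computing 3^25 by squaring (build up from 3^1; each line after the first costs one multiplication):

3^1 = 3
3^2 = (3^1)^2 = 3^2 = 9
3^3 = 3 * 3^2 = 3 * 9 = 27
3^6 = (3^3)^2 = 27^2 = 729
3^12 = (3^6)^2 = 729^2 = 531441
3^24 = (3^12)^2 = 531441^2 = 282429536481
3^25 = 3 * 3^24 = 3 * 282429536481 = 847288609443

Result: 847288609443
Multiplications needed: 6 (6 lines after 3^1)

3^25 = 847288609443. Using exponentiation by squaring, this requires 6 multiplications. The key idea: if the exponent is even, square the half-power; if odd, multiply by the base once.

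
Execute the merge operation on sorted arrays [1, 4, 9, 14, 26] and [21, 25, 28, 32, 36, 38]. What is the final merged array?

Merging process:

Compare 1 vs 21: take 1 from left. Merged: [1]
Compare 4 vs 21: take 4 from left. Merged: [1, 4]
Compare 9 vs 21: take 9 from left. Merged: [1, 4, 9]
Compare 14 vs 21: take 14 from left. Merged: [1, 4, 9, 14]
Compare 26 vs 21: take 21 from right. Merged: [1, 4, 9, 14, 21]
Compare 26 vs 25: take 25 from right. Merged: [1, 4, 9, 14, 21, 25]
Compare 26 vs 28: take 26 from left. Merged: [1, 4, 9, 14, 21, 25, 26]
Append remaining from right: [28, 32, 36, 38]. Merged: [1, 4, 9, 14, 21, 25, 26, 28, 32, 36, 38]

Final merged array: [1, 4, 9, 14, 21, 25, 26, 28, 32, 36, 38]
Total comparisons: 7

The merged array is [1, 4, 9, 14, 21, 25, 26, 28, 32, 36, 38], requiring 7 comparisons. The merge step runs in O(n) time where n is the total number of elements.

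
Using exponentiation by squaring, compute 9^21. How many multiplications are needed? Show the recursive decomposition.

Computing 9^21 by squaring (build up from 9^1; each line after the first costs one multiplication):

9^1 = 9
9^2 = (9^1)^2 = 9^2 = 81
9^4 = (9^2)^2 = 81^2 = 6561
9^5 = 9 * 9^4 = 9 * 6561 = 59049
9^10 = (9^5)^2 = 59049^2 = 3486784401
9^20 = (9^10)^2 = 3486784401^2 = 12157665459056928801
9^21 = 9 * 9^20 = 9 * 12157665459056928801 = 109418989131512359209

Result: 109418989131512359209
Multiplications needed: 6 (6 lines after 9^1)

9^21 = 109418989131512359209. Using exponentiation by squaring, this requires 6 multiplications. The key idea: if the exponent is even, square the half-power; if odd, multiply by the base once.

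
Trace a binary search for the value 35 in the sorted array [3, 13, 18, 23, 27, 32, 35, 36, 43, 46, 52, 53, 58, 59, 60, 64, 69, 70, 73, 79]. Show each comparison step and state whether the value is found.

Binary search for 35 in [3, 13, 18, 23, 27, 32, 35, 36, 43, 46, 52, 53, 58, 59, 60, 64, 69, 70, 73, 79]:

lo=0, hi=19, mid=9, arr[mid]=46 -> 46 > 35, search left half
lo=0, hi=8, mid=4, arr[mid]=27 -> 27 < 35, search right half
lo=5, hi=8, mid=6, arr[mid]=35 -> Found target at index 6!

Binary search finds 35 at index 6 after 3 comparisons. The search repeatedly halves the search space by comparing with the middle element.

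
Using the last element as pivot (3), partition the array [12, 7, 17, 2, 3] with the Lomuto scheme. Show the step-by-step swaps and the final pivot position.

Lomuto partition with pivot = 3:

Initial array: [12, 7, 17, 2, 3]

arr[0]=12 > 3: no swap
arr[1]=7 > 3: no swap
arr[2]=17 > 3: no swap
arr[3]=2 <= 3: swap with position 0, array becomes [2, 7, 17, 12, 3]

Place pivot at position 1: [2, 3, 17, 12, 7]
Pivot position: 1

After partitioning with pivot 3, the array becomes [2, 3, 17, 12, 7]. The pivot is placed at index 1. All elements to the left of the pivot are <= 3, and all elements to the right are > 3.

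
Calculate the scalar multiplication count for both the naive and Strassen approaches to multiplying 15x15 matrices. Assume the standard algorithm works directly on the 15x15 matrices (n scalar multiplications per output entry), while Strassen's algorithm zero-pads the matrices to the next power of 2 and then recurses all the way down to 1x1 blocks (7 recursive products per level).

Matrix multiplication for 15x15 matrices:

Strassen's algorithm requires power-of-2 dimensions. Pad 15x15 to 16x16 (next power of 2).

Standard algorithm: 15^3 = 3375 multiplications
Strassen's algorithm: 7^(log2(16)) = 7^4 = 2401 multiplications
Savings: 3375 - 2401 = 974 multiplications

Standard: 3375 multiplications (15^3). Strassen: 2401 multiplications (7^4, after padding to 16x16). Strassen reduces 8 recursive multiplications to 7 at each level.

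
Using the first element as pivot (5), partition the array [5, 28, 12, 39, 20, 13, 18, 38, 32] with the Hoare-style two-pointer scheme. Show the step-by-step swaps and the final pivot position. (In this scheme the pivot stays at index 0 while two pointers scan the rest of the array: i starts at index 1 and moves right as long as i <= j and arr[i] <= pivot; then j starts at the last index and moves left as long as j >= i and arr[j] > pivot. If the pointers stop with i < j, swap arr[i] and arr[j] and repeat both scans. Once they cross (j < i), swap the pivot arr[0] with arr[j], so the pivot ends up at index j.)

Hoare-style two-pointer partition with pivot = 5:

Initial array: [5, 28, 12, 39, 20, 13, 18, 38, 32]

Pointers start at i = 1, j = 8.
i ends at 1, j ends at 0: the pointers have crossed (j < i), so scanning stops.

j = 0, so swapping arr[0] with arr[j] leaves the pivot at position 0: [5, 28, 12, 39, 20, 13, 18, 38, 32]
Pivot position: 0

After partitioning with pivot 5, the array becomes [5, 28, 12, 39, 20, 13, 18, 38, 32]. The pivot is placed at index 0. All elements to the left of the pivot are <= 5, and all elements to the right are > 5.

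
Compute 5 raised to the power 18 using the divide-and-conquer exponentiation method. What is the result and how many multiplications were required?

Computing 5^18 by squaring (build up from 5^1; each line after the first costs one multiplication):

5^1 = 5
5^2 = (5^1)^2 = 5^2 = 25
5^4 = (5^2)^2 = 25^2 = 625
5^8 = (5^4)^2 = 625^2 = 390625
5^9 = 5 * 5^8 = 5 * 390625 = 1953125
5^18 = (5^9)^2 = 1953125^2 = 3814697265625

Result: 3814697265625
Multiplications needed: 5 (5 lines after 5^1)

5^18 = 3814697265625. Using exponentiation by squaring, this requires 5 multiplications. The key idea: if the exponent is even, square the half-power; if odd, multiply by the base once.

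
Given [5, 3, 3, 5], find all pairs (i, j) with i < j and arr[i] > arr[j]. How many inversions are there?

Finding inversions in [5, 3, 3, 5]:

(0, 1): arr[0]=5 > arr[1]=3
(0, 2): arr[0]=5 > arr[2]=3

Total inversions: 2

The array has 2 inversion(s): (0,1), (0,2). Each pair (i,j) satisfies i < j and arr[i] > arr[j].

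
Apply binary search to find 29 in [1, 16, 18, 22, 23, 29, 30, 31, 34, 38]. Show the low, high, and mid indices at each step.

Binary search for 29 in [1, 16, 18, 22, 23, 29, 30, 31, 34, 38]:

lo=0, hi=9, mid=4, arr[mid]=23 -> 23 < 29, search right half
lo=5, hi=9, mid=7, arr[mid]=31 -> 31 > 29, search left half
lo=5, hi=6, mid=5, arr[mid]=29 -> Found target at index 5!

Binary search finds 29 at index 5 after 3 comparisons. The search repeatedly halves the search space by comparing with the middle element.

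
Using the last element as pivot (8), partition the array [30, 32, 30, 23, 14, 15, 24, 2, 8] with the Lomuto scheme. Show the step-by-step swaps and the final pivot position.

Lomuto partition with pivot = 8:

Initial array: [30, 32, 30, 23, 14, 15, 24, 2, 8]

arr[0]=30 > 8: no swap
arr[1]=32 > 8: no swap
arr[2]=30 > 8: no swap
arr[3]=23 > 8: no swap
arr[4]=14 > 8: no swap
arr[5]=15 > 8: no swap
arr[6]=24 > 8: no swap
arr[7]=2 <= 8: swap with position 0, array becomes [2, 32, 30, 23, 14, 15, 24, 30, 8]

Place pivot at position 1: [2, 8, 30, 23, 14, 15, 24, 30, 32]
Pivot position: 1

After partitioning with pivot 8, the array becomes [2, 8, 30, 23, 14, 15, 24, 30, 32]. The pivot is placed at index 1. All elements to the left of the pivot are <= 8, and all elements to the right are > 8.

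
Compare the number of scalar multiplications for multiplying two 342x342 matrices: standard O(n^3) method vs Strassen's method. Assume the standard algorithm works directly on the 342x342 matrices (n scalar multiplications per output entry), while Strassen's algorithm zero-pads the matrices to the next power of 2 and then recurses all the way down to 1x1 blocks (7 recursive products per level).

Matrix multiplication for 342x342 matrices:

Strassen's algorithm requires power-of-2 dimensions. Pad 342x342 to 512x512 (next power of 2).

Standard algorithm: 342^3 = 40001688 multiplications
Strassen's algorithm: 7^(log2(512)) = 7^9 = 40353607 multiplications
Difference: 40001688 - 40353607 = -351919 (Strassen uses MORE here due to padding overhead — for small or just-over-power-of-2 n, padding can outweigh the per-level savings)

Standard: 40001688 multiplications (342^3). Strassen: 40353607 multiplications (7^9, after padding to 512x512). Strassen reduces 8 recursive multiplications to 7 at each level.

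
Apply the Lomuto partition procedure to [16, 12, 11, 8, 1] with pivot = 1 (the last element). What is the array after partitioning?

Lomuto partition with pivot = 1:

Initial array: [16, 12, 11, 8, 1]

arr[0]=16 > 1: no swap
arr[1]=12 > 1: no swap
arr[2]=11 > 1: no swap
arr[3]=8 > 1: no swap

Place pivot at position 0: [1, 12, 11, 8, 16]
Pivot position: 0

After partitioning with pivot 1, the array becomes [1, 12, 11, 8, 16]. The pivot is placed at index 0. All elements to the left of the pivot are <= 1, and all elements to the right are > 1.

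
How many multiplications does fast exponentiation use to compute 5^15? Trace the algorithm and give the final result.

Computing 5^15 by squaring (build up from 5^1; each line after the first costs one multiplication):

5^1 = 5
5^2 = (5^1)^2 = 5^2 = 25
5^3 = 5 * 5^2 = 5 * 25 = 125
5^6 = (5^3)^2 = 125^2 = 15625
5^7 = 5 * 5^6 = 5 * 15625 = 78125
5^14 = (5^7)^2 = 78125^2 = 6103515625
5^15 = 5 * 5^14 = 5 * 6103515625 = 30517578125

Result: 30517578125
Multiplications needed: 6 (6 lines after 5^1)

5^15 = 30517578125. Using exponentiation by squaring, this requires 6 multiplications. The key idea: if the exponent is even, square the half-power; if odd, multiply by the base once.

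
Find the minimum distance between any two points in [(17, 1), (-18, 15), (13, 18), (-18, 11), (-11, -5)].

Computing all pairwise distances among 5 points:

d((17, 1), (-18, 15)) = 37.6962
d((17, 1), (13, 18)) = 17.4642
d((17, 1), (-18, 11)) = 36.4005
d((17, 1), (-11, -5)) = 28.6356
d((-18, 15), (13, 18)) = 31.1448
d((-18, 15), (-18, 11)) = 4.0 <-- minimum
d((-18, 15), (-11, -5)) = 21.1896
d((13, 18), (-18, 11)) = 31.7805
d((13, 18), (-11, -5)) = 33.2415
d((-18, 11), (-11, -5)) = 17.4642

Closest pair: (-18, 15) and (-18, 11) with distance 4.0

The closest pair is (-18, 15) and (-18, 11) with Euclidean distance 4.0. For 5 points, brute-force pairwise comparison is shown above. For large n, the divide-and-conquer algorithm (sort by x, recurse on halves, check the dividing strip) achieves O(n log n).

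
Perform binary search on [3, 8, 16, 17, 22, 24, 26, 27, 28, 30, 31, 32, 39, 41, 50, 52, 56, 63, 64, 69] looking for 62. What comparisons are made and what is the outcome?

Binary search for 62 in [3, 8, 16, 17, 22, 24, 26, 27, 28, 30, 31, 32, 39, 41, 50, 52, 56, 63, 64, 69]:

lo=0, hi=19, mid=9, arr[mid]=30 -> 30 < 62, search right half
lo=10, hi=19, mid=14, arr[mid]=50 -> 50 < 62, search right half
lo=15, hi=19, mid=17, arr[mid]=63 -> 63 > 62, search left half
lo=15, hi=16, mid=15, arr[mid]=52 -> 52 < 62, search right half
lo=16, hi=16, mid=16, arr[mid]=56 -> 56 < 62, search right half
lo=17 > hi=16, target 62 not found

Binary search determines that 62 is not in the array after 5 comparisons. The search space was exhausted without finding the target.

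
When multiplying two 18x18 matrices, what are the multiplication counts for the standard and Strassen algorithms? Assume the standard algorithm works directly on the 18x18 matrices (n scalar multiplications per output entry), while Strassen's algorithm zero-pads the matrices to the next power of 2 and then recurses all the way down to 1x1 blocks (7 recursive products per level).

Matrix multiplication for 18x18 matrices:

Strassen's algorithm requires power-of-2 dimensions. Pad 18x18 to 32x32 (next power of 2).

Standard algorithm: 18^3 = 5832 multiplications
Strassen's algorithm: 7^(log2(32)) = 7^5 = 16807 multiplications
Difference: 5832 - 16807 = -10975 (Strassen uses MORE here due to padding overhead — for small or just-over-power-of-2 n, padding can outweigh the per-level savings)

Standard: 5832 multiplications (18^3). Strassen: 16807 multiplications (7^5, after padding to 32x32). Strassen reduces 8 recursive multiplications to 7 at each level.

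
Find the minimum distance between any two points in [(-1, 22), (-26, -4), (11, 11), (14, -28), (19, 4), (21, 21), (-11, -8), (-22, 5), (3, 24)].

Computing all pairwise distances among 9 points:

d((-1, 22), (-26, -4)) = 36.0694
d((-1, 22), (11, 11)) = 16.2788
d((-1, 22), (14, -28)) = 52.2015
d((-1, 22), (19, 4)) = 26.9072
d((-1, 22), (21, 21)) = 22.0227
d((-1, 22), (-11, -8)) = 31.6228
d((-1, 22), (-22, 5)) = 27.0185
d((-1, 22), (3, 24)) = 4.4721 <-- minimum
d((-26, -4), (11, 11)) = 39.9249
d((-26, -4), (14, -28)) = 46.6476
d((-26, -4), (19, 4)) = 45.7056
d((-26, -4), (21, 21)) = 53.2353
d((-26, -4), (-11, -8)) = 15.5242
d((-26, -4), (-22, 5)) = 9.8489
d((-26, -4), (3, 24)) = 40.3113
d((11, 11), (14, -28)) = 39.1152
d((11, 11), (19, 4)) = 10.6301
d((11, 11), (21, 21)) = 14.1421
d((11, 11), (-11, -8)) = 29.0689
d((11, 11), (-22, 5)) = 33.541
d((11, 11), (3, 24)) = 15.2643
d((14, -28), (19, 4)) = 32.3883
d((14, -28), (21, 21)) = 49.4975
d((14, -28), (-11, -8)) = 32.0156
d((14, -28), (-22, 5)) = 48.8365
d((14, -28), (3, 24)) = 53.1507
d((19, 4), (21, 21)) = 17.1172
d((19, 4), (-11, -8)) = 32.311
d((19, 4), (-22, 5)) = 41.0122
d((19, 4), (3, 24)) = 25.6125
d((21, 21), (-11, -8)) = 43.1856
d((21, 21), (-22, 5)) = 45.8803
d((21, 21), (3, 24)) = 18.2483
d((-11, -8), (-22, 5)) = 17.0294
d((-11, -8), (3, 24)) = 34.9285
d((-22, 5), (3, 24)) = 31.4006

Closest pair: (-1, 22) and (3, 24) with distance 4.4721

The closest pair is (-1, 22) and (3, 24) with Euclidean distance 4.4721. For 9 points, brute-force pairwise comparison is shown above. For large n, the divide-and-conquer algorithm (sort by x, recurse on halves, check the dividing strip) achieves O(n log n).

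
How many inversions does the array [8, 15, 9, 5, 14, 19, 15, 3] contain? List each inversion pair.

Finding inversions in [8, 15, 9, 5, 14, 19, 15, 3]:

(0, 3): arr[0]=8 > arr[3]=5
(0, 7): arr[0]=8 > arr[7]=3
(1, 2): arr[1]=15 > arr[2]=9
(1, 3): arr[1]=15 > arr[3]=5
(1, 4): arr[1]=15 > arr[4]=14
(1, 7): arr[1]=15 > arr[7]=3
(2, 3): arr[2]=9 > arr[3]=5
(2, 7): arr[2]=9 > arr[7]=3
(3, 7): arr[3]=5 > arr[7]=3
(4, 7): arr[4]=14 > arr[7]=3
(5, 6): arr[5]=19 > arr[6]=15
(5, 7): arr[5]=19 > arr[7]=3
(6, 7): arr[6]=15 > arr[7]=3

Total inversions: 13

The array has 13 inversion(s): (0,3), (0,7), (1,2), (1,3), (1,4), (1,7), (2,3), (2,7), (3,7), (4,7), (5,6), (5,7), (6,7). Each pair (i,j) satisfies i < j and arr[i] > arr[j].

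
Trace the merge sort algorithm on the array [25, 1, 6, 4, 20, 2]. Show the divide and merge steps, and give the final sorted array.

Merge sort trace:

Split: [25, 1, 6, 4, 20, 2] -> [25, 1, 6] and [4, 20, 2]
  Split: [25, 1, 6] -> [25] and [1, 6]
    Split: [1, 6] -> [1] and [6]
    Merge: [1] + [6] -> [1, 6]
  Merge: [25] + [1, 6] -> [1, 6, 25]
  Split: [4, 20, 2] -> [4] and [20, 2]
    Split: [20, 2] -> [20] and [2]
    Merge: [20] + [2] -> [2, 20]
  Merge: [4] + [2, 20] -> [2, 4, 20]
Merge: [1, 6, 25] + [2, 4, 20] -> [1, 2, 4, 6, 20, 25]

Final sorted array: [1, 2, 4, 6, 20, 25]

The merge sort proceeds by recursively splitting the array and merging sorted halves.
After all merges, the sorted array is [1, 2, 4, 6, 20, 25].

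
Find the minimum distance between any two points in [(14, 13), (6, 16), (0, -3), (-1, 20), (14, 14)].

Computing all pairwise distances among 5 points:

d((14, 13), (6, 16)) = 8.544
d((14, 13), (0, -3)) = 21.2603
d((14, 13), (-1, 20)) = 16.5529
d((14, 13), (14, 14)) = 1.0 <-- minimum
d((6, 16), (0, -3)) = 19.9249
d((6, 16), (-1, 20)) = 8.0623
d((6, 16), (14, 14)) = 8.2462
d((0, -3), (-1, 20)) = 23.0217
d((0, -3), (14, 14)) = 22.0227
d((-1, 20), (14, 14)) = 16.1555

Closest pair: (14, 13) and (14, 14) with distance 1.0

The closest pair is (14, 13) and (14, 14) with Euclidean distance 1.0. For 5 points, brute-force pairwise comparison is shown above. For large n, the divide-and-conquer algorithm (sort by x, recurse on halves, check the dividing strip) achieves O(n log n).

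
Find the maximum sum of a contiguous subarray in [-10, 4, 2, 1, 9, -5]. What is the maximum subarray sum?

Using Kadane's algorithm on [-10, 4, 2, 1, 9, -5]:

Scanning through the array:
Position 1 (value 4): max_ending_here = 4, max_so_far = 4
Position 2 (value 2): max_ending_here = 6, max_so_far = 6
Position 3 (value 1): max_ending_here = 7, max_so_far = 7
Position 4 (value 9): max_ending_here = 16, max_so_far = 16
Position 5 (value -5): max_ending_here = 11, max_so_far = 16

Maximum subarray: [4, 2, 1, 9]
Maximum sum: 16

The maximum subarray is [4, 2, 1, 9] with sum 16. This subarray runs from index 1 to index 4.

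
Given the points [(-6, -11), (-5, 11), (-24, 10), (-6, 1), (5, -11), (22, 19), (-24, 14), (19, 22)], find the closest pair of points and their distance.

Computing all pairwise distances among 8 points:

d((-6, -11), (-5, 11)) = 22.0227
d((-6, -11), (-24, 10)) = 27.6586
d((-6, -11), (-6, 1)) = 12.0
d((-6, -11), (5, -11)) = 11.0
d((-6, -11), (22, 19)) = 41.0366
d((-6, -11), (-24, 14)) = 30.8058
d((-6, -11), (19, 22)) = 41.4005
d((-5, 11), (-24, 10)) = 19.0263
d((-5, 11), (-6, 1)) = 10.0499
d((-5, 11), (5, -11)) = 24.1661
d((-5, 11), (22, 19)) = 28.1603
d((-5, 11), (-24, 14)) = 19.2354
d((-5, 11), (19, 22)) = 26.4008
d((-24, 10), (-6, 1)) = 20.1246
d((-24, 10), (5, -11)) = 35.805
d((-24, 10), (22, 19)) = 46.8722
d((-24, 10), (-24, 14)) = 4.0 <-- minimum
d((-24, 10), (19, 22)) = 44.643
d((-6, 1), (5, -11)) = 16.2788
d((-6, 1), (22, 19)) = 33.2866
d((-6, 1), (-24, 14)) = 22.2036
d((-6, 1), (19, 22)) = 32.6497
d((5, -11), (22, 19)) = 34.4819
d((5, -11), (-24, 14)) = 38.2884
d((5, -11), (19, 22)) = 35.8469
d((22, 19), (-24, 14)) = 46.2709
d((22, 19), (19, 22)) = 4.2426
d((-24, 14), (19, 22)) = 43.7379

Closest pair: (-24, 10) and (-24, 14) with distance 4.0

The closest pair is (-24, 10) and (-24, 14) with Euclidean distance 4.0. For 8 points, brute-force pairwise comparison is shown above. For large n, the divide-and-conquer algorithm (sort by x, recurse on halves, check the dividing strip) achieves O(n log n).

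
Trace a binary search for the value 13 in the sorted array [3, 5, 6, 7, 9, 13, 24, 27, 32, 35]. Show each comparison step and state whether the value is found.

Binary search for 13 in [3, 5, 6, 7, 9, 13, 24, 27, 32, 35]:

lo=0, hi=9, mid=4, arr[mid]=9 -> 9 < 13, search right half
lo=5, hi=9, mid=7, arr[mid]=27 -> 27 > 13, search left half
lo=5, hi=6, mid=5, arr[mid]=13 -> Found target at index 5!

Binary search finds 13 at index 5 after 3 comparisons. The search repeatedly halves the search space by comparing with the middle element.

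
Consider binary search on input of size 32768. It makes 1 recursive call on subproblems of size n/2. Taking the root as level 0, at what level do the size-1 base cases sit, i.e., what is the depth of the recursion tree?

For divide and conquer with division factor 2:

Problem sizes at each level:
Level 0: 32768
Level 1: 16384
Level 2: 8192
Level 3: 4096
Level 4: 2048
Level 5: 1024
Level 6: 512
Level 7: 256
Level 8: 128
Level 9: 64
Level 10: 32
Level 11: 16
Level 12: 8
Level 13: 4
Level 14: 2
Level 15: 1

The root is level 0 and the size-1 base case is level 15 (the tree spans levels 0 through 15, i.e. 16 levels counting the root), so the depth is the number of divisions: log_2(32768) = 15

The recursion tree depth is log_2(32768) = 15. At each level, the problem size is divided by 2, so it takes 15 divisions to reduce to a base case of size 1. The algorithm makes 1 recursive call at each level.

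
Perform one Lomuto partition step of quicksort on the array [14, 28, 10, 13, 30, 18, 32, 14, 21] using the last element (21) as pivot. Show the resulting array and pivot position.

Lomuto partition with pivot = 21:

Initial array: [14, 28, 10, 13, 30, 18, 32, 14, 21]

arr[0]=14 <= 21: swap with position 0, array becomes [14, 28, 10, 13, 30, 18, 32, 14, 21]
arr[1]=28 > 21: no swap
arr[2]=10 <= 21: swap with position 1, array becomes [14, 10, 28, 13, 30, 18, 32, 14, 21]
arr[3]=13 <= 21: swap with position 2, array becomes [14, 10, 13, 28, 30, 18, 32, 14, 21]
arr[4]=30 > 21: no swap
arr[5]=18 <= 21: swap with position 3, array becomes [14, 10, 13, 18, 30, 28, 32, 14, 21]
arr[6]=32 > 21: no swap
arr[7]=14 <= 21: swap with position 4, array becomes [14, 10, 13, 18, 14, 28, 32, 30, 21]

Place pivot at position 5: [14, 10, 13, 18, 14, 21, 32, 30, 28]
Pivot position: 5

After partitioning with pivot 21, the array becomes [14, 10, 13, 18, 14, 21, 32, 30, 28]. The pivot is placed at index 5. All elements to the left of the pivot are <= 21, and all elements to the right are > 21.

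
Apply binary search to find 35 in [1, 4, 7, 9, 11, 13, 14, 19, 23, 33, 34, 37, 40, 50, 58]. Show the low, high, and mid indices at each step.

Binary search for 35 in [1, 4, 7, 9, 11, 13, 14, 19, 23, 33, 34, 37, 40, 50, 58]:

lo=0, hi=14, mid=7, arr[mid]=19 -> 19 < 35, search right half
lo=8, hi=14, mid=11, arr[mid]=37 -> 37 > 35, search left half
lo=8, hi=10, mid=9, arr[mid]=33 -> 33 < 35, search right half
lo=10, hi=10, mid=10, arr[mid]=34 -> 34 < 35, search right half
lo=11 > hi=10, target 35 not found

Binary search determines that 35 is not in the array after 4 comparisons. The search space was exhausted without finding the target.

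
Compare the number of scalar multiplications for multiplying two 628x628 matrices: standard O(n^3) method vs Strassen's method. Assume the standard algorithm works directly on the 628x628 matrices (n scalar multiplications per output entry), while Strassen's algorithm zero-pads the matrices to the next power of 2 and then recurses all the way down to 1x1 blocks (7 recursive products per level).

Matrix multiplication for 628x628 matrices:

Strassen's algorithm requires power-of-2 dimensions. Pad 628x628 to 1024x1024 (next power of 2).

Standard algorithm: 628^3 = 247673152 multiplications
Strassen's algorithm: 7^(log2(1024)) = 7^10 = 282475249 multiplications
Difference: 247673152 - 282475249 = -34802097 (Strassen uses MORE here due to padding overhead — for small or just-over-power-of-2 n, padding can outweigh the per-level savings)

Standard: 247673152 multiplications (628^3). Strassen: 282475249 multiplications (7^10, after padding to 1024x1024). Strassen reduces 8 recursive multiplications to 7 at each level.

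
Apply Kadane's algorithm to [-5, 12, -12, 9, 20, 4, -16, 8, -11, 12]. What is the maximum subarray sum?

Using Kadane's algorithm on [-5, 12, -12, 9, 20, 4, -16, 8, -11, 12]:

Scanning through the array:
Position 1 (value 12): max_ending_here = 12, max_so_far = 12
Position 2 (value -12): max_ending_here = 0, max_so_far = 12
Position 3 (value 9): max_ending_here = 9, max_so_far = 12
Position 4 (value 20): max_ending_here = 29, max_so_far = 29
Position 5 (value 4): max_ending_here = 33, max_so_far = 33
Position 6 (value -16): max_ending_here = 17, max_so_far = 33
Position 7 (value 8): max_ending_here = 25, max_so_far = 33
Position 8 (value -11): max_ending_here = 14, max_so_far = 33
Position 9 (value 12): max_ending_here = 26, max_so_far = 33

Maximum subarray: [12, -12, 9, 20, 4]
Maximum sum: 33

The maximum subarray is [12, -12, 9, 20, 4] with sum 33. This subarray runs from index 1 to index 5.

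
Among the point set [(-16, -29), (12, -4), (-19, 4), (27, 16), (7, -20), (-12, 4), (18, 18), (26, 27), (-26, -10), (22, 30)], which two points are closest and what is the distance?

Computing all pairwise distances among 10 points:

d((-16, -29), (12, -4)) = 37.5366
d((-16, -29), (-19, 4)) = 33.1361
d((-16, -29), (27, 16)) = 62.2415
d((-16, -29), (7, -20)) = 24.6982
d((-16, -29), (-12, 4)) = 33.2415
d((-16, -29), (18, 18)) = 58.0086
d((-16, -29), (26, 27)) = 70.0
d((-16, -29), (-26, -10)) = 21.4709
d((-16, -29), (22, 30)) = 70.1783
d((12, -4), (-19, 4)) = 32.0156
d((12, -4), (27, 16)) = 25.0
d((12, -4), (7, -20)) = 16.7631
d((12, -4), (-12, 4)) = 25.2982
d((12, -4), (18, 18)) = 22.8035
d((12, -4), (26, 27)) = 34.0147
d((12, -4), (-26, -10)) = 38.4708
d((12, -4), (22, 30)) = 35.4401
d((-19, 4), (27, 16)) = 47.5395
d((-19, 4), (7, -20)) = 35.3836
d((-19, 4), (-12, 4)) = 7.0
d((-19, 4), (18, 18)) = 39.5601
d((-19, 4), (26, 27)) = 50.5371
d((-19, 4), (-26, -10)) = 15.6525
d((-19, 4), (22, 30)) = 48.5489
d((27, 16), (7, -20)) = 41.1825
d((27, 16), (-12, 4)) = 40.8044
d((27, 16), (18, 18)) = 9.2195
d((27, 16), (26, 27)) = 11.0454
d((27, 16), (-26, -10)) = 59.0339
d((27, 16), (22, 30)) = 14.8661
d((7, -20), (-12, 4)) = 30.6105
d((7, -20), (18, 18)) = 39.5601
d((7, -20), (26, 27)) = 50.6952
d((7, -20), (-26, -10)) = 34.4819
d((7, -20), (22, 30)) = 52.2015
d((-12, 4), (18, 18)) = 33.1059
d((-12, 4), (26, 27)) = 44.4185
d((-12, 4), (-26, -10)) = 19.799
d((-12, 4), (22, 30)) = 42.8019
d((18, 18), (26, 27)) = 12.0416
d((18, 18), (-26, -10)) = 52.1536
d((18, 18), (22, 30)) = 12.6491
d((26, 27), (-26, -10)) = 63.8201
d((26, 27), (22, 30)) = 5.0 <-- minimum
d((-26, -10), (22, 30)) = 62.482

Closest pair: (26, 27) and (22, 30) with distance 5.0

The closest pair is (26, 27) and (22, 30) with Euclidean distance 5.0. For 10 points, brute-force pairwise comparison is shown above. For large n, the divide-and-conquer algorithm (sort by x, recurse on halves, check the dividing strip) achieves O(n log n).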